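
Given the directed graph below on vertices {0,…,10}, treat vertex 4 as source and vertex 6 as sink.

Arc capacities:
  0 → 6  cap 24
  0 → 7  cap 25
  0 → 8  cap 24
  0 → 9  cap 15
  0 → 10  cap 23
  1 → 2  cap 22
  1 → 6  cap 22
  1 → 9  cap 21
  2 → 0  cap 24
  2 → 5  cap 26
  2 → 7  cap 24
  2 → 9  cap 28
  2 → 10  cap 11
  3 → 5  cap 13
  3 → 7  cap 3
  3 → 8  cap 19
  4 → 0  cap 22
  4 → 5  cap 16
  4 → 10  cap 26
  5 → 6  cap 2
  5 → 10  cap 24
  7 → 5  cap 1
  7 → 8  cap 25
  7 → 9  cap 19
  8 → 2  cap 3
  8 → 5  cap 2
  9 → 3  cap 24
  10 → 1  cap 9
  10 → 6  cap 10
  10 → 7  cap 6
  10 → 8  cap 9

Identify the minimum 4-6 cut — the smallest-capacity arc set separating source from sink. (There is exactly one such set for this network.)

augment #1: 4→0→6 push 22
augment #2: 4→5→6 push 2
augment #3: 4→10→6 push 10
augment #4: 4→10→1→6 push 9
augment #5: 4→10→8→2→0→6 push 2
max flow = 45; residual-reachable set from 4 gives S-side
cut edges (S→T): {(0,6), (5,6), (10,1), (10,6)} total cap 45

Min-cut arcs: {(0,6), (5,6), (10,1), (10,6)} (total capacity 45)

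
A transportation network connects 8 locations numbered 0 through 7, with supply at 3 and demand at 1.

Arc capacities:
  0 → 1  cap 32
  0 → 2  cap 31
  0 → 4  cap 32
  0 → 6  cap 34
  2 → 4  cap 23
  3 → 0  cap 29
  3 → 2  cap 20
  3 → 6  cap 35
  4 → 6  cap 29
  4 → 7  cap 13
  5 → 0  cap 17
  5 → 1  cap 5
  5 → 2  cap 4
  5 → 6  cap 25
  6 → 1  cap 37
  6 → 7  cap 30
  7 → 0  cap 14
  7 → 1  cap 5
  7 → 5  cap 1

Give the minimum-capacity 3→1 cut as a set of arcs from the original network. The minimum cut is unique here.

Min-cut arcs: {(0,1), (6,1), (7,1), (7,5)} (total capacity 75)

augment #1: 3→0→1 push 29
augment #2: 3→6→1 push 35
augment #3: 3→2→4→6→1 push 2
augment #4: 3→2→4→7→1 push 5
augment #5: 3→2→4→7→0→1 push 3
augment #6: 3→2→4→7→5→1 push 1
max flow = 75; residual-reachable set from 3 gives S-side
cut edges (S→T): {(0,1), (6,1), (7,1), (7,5)} total cap 75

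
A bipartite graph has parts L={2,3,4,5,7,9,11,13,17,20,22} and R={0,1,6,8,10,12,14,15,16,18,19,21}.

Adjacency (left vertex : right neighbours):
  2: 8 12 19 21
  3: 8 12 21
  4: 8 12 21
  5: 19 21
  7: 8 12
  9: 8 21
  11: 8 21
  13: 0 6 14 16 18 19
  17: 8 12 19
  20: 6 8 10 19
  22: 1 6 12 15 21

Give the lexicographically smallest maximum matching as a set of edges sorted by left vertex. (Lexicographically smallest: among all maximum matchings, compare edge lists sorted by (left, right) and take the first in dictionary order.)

|M| = 7 (so the lex-smallest maximum matching has 7 edges)
process left vertices in ascending order; for each, take the smallest-labelled available neighbour that still permits 7 edges overall, or leave it unmatched if none does
lex-smallest matching: {2-8, 3-12, 4-21, 5-19, 13-0, 20-6, 22-1}

Lex-smallest maximum matching: {(2,8), (3,12), (4,21), (5,19), (13,0), (20,6), (22,1)}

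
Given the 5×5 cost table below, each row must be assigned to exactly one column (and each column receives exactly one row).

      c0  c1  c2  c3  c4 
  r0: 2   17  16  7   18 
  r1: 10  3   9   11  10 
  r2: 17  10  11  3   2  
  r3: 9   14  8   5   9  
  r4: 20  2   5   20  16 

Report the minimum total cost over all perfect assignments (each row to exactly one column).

Minimum assignment cost: 17

optimal assignment: row0→col0 (cost 2), row1→col1 (cost 3), row2→col4 (cost 2), row3→col3 (cost 5), row4→col2 (cost 5)
total = 2 + 3 + 2 + 5 + 5 = 17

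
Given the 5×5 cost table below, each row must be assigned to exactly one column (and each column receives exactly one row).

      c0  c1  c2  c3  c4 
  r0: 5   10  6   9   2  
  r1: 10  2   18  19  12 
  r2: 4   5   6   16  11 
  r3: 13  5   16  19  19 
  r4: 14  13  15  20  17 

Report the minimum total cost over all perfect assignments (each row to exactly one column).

Minimum assignment cost: 42

optimal assignment: row0→col4 (cost 2), row1→col1 (cost 2), row2→col0 (cost 4), row3→col3 (cost 19), row4→col2 (cost 15)
total = 2 + 2 + 4 + 19 + 15 = 42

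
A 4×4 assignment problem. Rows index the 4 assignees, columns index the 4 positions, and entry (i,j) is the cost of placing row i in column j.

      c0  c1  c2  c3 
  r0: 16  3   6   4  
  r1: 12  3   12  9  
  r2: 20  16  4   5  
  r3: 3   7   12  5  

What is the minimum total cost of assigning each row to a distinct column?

optimal assignment: row0→col3 (cost 4), row1→col1 (cost 3), row2→col2 (cost 4), row3→col0 (cost 3)
total = 4 + 3 + 4 + 3 = 14

Minimum assignment cost: 14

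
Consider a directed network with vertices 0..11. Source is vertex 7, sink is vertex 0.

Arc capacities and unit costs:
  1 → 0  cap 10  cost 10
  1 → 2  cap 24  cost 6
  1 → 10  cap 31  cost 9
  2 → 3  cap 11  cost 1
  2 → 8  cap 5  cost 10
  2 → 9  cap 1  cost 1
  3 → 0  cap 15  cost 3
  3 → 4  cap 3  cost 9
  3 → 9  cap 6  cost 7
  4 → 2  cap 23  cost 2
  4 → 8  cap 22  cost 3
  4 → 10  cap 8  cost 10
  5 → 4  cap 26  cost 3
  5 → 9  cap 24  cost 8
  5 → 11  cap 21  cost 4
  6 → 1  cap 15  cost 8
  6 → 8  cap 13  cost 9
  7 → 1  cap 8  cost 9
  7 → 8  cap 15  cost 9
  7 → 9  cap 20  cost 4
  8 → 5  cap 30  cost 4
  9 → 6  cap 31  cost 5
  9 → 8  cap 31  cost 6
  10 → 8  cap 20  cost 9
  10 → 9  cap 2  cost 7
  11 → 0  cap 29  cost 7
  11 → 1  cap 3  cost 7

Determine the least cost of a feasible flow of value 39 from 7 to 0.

Minimum cost for 39 units: 892

shortest-cost path #1: 7→1→0 push 8 @ unit cost 19 (adds 152)
shortest-cost path #2: 7→8→5→4→2→3→0 push 11 @ unit cost 22 (adds 242)
shortest-cost path #3: 7→8→5→11→0 push 4 @ unit cost 24 (adds 96)
shortest-cost path #4: 7→9→8→5→11→0 push 15 @ unit cost 25 (adds 375)
shortest-cost path #5: 7→9→6→1→0 push 1 @ unit cost 27 (adds 27)
total cost = 892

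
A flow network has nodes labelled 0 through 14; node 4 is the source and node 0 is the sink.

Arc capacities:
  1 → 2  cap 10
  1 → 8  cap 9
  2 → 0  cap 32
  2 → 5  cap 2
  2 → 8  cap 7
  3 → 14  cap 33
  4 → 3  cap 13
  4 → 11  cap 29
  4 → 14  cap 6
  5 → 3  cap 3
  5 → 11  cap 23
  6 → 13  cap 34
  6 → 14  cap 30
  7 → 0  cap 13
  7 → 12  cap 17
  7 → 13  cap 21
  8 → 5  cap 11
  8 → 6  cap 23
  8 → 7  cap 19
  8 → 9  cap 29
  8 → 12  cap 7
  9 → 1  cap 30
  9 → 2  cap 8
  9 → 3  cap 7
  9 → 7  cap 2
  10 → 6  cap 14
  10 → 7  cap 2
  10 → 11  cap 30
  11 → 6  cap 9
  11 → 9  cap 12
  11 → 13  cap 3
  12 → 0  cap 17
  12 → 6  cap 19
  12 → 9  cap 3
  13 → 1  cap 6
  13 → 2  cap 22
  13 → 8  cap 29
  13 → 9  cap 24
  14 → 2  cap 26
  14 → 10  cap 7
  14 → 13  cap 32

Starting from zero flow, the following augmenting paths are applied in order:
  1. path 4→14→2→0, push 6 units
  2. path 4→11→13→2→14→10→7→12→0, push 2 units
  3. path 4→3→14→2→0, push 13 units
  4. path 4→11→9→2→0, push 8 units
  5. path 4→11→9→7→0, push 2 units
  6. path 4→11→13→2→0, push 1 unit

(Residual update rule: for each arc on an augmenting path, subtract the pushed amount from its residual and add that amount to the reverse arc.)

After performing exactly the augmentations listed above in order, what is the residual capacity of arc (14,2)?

Residual capacity of (14,2): 9

after path 1 (4→14→2→0, push 6): res(14,2)=20
after path 2 (4→11→13→2→14→10→7→12→0, push 2): res(14,2)=22
after path 3 (4→3→14→2→0, push 13): res(14,2)=9
after path 4 (4→11→9→2→0, push 8): res(14,2)=9
after path 5 (4→11→9→7→0, push 2): res(14,2)=9
after path 6 (4→11→13→2→0, push 1): res(14,2)=9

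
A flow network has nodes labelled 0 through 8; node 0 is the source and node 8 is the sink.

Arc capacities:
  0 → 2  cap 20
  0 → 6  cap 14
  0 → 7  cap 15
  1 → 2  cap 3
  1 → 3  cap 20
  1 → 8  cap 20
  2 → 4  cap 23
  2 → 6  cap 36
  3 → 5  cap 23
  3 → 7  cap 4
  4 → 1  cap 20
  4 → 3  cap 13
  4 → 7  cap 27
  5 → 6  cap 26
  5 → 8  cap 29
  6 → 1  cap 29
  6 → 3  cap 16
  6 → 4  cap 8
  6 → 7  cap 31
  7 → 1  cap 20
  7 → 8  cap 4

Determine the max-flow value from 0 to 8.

augment #1: 0→7→8 bottleneck 4, total now 4
augment #2: 0→6→1→8 bottleneck 14, total now 18
augment #3: 0→7→1→8 bottleneck 6, total now 24
augment #4: 0→2→4→3→5→8 bottleneck 13, total now 37
augment #5: 0→2→6→3→5→8 bottleneck 7, total now 44
augment #6: 0→7→1→3→5→8 bottleneck 3, total now 47

Maximum flow value: 47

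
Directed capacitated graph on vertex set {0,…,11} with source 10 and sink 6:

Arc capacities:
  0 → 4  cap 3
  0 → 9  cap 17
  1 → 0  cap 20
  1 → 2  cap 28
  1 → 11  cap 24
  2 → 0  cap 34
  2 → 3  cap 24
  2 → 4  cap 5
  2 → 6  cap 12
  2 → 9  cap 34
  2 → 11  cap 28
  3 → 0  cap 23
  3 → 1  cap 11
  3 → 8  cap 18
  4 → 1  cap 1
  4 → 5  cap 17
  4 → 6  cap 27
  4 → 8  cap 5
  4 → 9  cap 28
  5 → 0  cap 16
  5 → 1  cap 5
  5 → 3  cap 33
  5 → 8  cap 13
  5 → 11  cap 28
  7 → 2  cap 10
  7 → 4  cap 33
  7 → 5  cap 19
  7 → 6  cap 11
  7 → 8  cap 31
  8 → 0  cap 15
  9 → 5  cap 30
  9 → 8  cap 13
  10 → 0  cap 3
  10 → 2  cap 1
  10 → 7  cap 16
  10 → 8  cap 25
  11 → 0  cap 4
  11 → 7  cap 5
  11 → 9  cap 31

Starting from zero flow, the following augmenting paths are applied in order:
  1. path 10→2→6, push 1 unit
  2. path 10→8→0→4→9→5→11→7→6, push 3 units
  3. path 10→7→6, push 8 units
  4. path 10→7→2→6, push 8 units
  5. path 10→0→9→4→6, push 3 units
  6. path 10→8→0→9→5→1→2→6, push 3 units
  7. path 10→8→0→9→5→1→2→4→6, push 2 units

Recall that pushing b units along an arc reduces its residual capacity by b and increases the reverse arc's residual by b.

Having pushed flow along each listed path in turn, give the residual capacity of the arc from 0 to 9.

Residual capacity of (0,9): 9

after path 1 (10→2→6, push 1): res(0,9)=17
after path 2 (10→8→0→4→9→5→11→7→6, push 3): res(0,9)=17
after path 3 (10→7→6, push 8): res(0,9)=17
after path 4 (10→7→2→6, push 8): res(0,9)=17
after path 5 (10→0→9→4→6, push 3): res(0,9)=14
after path 6 (10→8→0→9→5→1→2→6, push 3): res(0,9)=11
after path 7 (10→8→0→9→5→1→2→4→6, push 2): res(0,9)=9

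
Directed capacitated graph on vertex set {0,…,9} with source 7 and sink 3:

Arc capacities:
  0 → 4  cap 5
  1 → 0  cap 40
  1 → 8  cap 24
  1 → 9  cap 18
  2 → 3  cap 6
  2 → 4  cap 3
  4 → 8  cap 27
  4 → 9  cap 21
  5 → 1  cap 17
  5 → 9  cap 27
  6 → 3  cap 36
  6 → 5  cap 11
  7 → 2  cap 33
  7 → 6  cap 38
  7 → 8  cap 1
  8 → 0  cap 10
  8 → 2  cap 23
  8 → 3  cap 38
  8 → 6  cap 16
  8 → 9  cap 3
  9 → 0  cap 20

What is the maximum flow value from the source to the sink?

Maximum flow value: 48

augment #1: 7→2→3 bottleneck 6, total now 6
augment #2: 7→6→3 bottleneck 36, total now 42
augment #3: 7→8→3 bottleneck 1, total now 43
augment #4: 7→2→4→8→3 bottleneck 3, total now 46
augment #5: 7→6→5→1→8→3 bottleneck 2, total now 48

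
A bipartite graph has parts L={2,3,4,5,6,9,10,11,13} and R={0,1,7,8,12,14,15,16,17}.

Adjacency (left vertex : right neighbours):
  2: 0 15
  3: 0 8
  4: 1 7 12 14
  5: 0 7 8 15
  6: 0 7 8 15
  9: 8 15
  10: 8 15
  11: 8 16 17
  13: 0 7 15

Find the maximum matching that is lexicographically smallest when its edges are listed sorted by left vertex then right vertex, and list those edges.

Lex-smallest maximum matching: {(2,0), (3,8), (4,1), (5,7), (6,15), (11,16)}

|M| = 6 (so the lex-smallest maximum matching has 6 edges)
process left vertices in ascending order; for each, take the smallest-labelled available neighbour that still permits 6 edges overall, or leave it unmatched if none does
lex-smallest matching: {2-0, 3-8, 4-1, 5-7, 6-15, 11-16}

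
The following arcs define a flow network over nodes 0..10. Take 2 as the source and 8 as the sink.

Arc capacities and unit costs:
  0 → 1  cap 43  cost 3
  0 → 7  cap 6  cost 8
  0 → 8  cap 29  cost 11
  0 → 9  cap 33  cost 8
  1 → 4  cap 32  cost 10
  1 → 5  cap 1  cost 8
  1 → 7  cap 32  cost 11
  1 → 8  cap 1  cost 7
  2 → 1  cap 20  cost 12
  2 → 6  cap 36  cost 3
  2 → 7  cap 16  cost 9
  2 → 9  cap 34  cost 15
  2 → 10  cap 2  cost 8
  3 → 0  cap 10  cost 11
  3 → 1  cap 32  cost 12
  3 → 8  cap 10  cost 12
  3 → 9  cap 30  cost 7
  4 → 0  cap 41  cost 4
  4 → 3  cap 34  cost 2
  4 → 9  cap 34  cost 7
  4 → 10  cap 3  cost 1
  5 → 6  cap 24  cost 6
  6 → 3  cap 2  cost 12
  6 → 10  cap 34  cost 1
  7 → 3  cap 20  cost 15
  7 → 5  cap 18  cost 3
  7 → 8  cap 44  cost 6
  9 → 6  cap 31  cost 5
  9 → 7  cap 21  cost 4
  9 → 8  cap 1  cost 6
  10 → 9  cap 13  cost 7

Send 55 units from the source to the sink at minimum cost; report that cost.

Minimum cost for 55 units: 1262

shortest-cost path #1: 2→7→8 push 16 @ unit cost 15 (adds 240)
shortest-cost path #2: 2→6→10→9→8 push 1 @ unit cost 17 (adds 17)
shortest-cost path #3: 2→1→8 push 1 @ unit cost 19 (adds 19)
shortest-cost path #4: 2→6→10→9→7→8 push 12 @ unit cost 21 (adds 252)
shortest-cost path #5: 2→9→7→8 push 9 @ unit cost 25 (adds 225)
shortest-cost path #6: 2→6→3→8 push 2 @ unit cost 27 (adds 54)
shortest-cost path #7: 2→1→7→8 push 7 @ unit cost 29 (adds 203)
shortest-cost path #8: 2→1→4→3→8 push 7 @ unit cost 36 (adds 252)
total cost = 1262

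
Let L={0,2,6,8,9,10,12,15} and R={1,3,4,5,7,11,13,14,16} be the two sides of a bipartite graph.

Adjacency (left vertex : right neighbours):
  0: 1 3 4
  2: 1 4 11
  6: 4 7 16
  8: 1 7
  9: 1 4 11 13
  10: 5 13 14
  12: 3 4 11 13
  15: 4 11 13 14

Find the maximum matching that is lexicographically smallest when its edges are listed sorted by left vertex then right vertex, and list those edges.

|M| = 8 (so the lex-smallest maximum matching has 8 edges)
process left vertices in ascending order; for each, take the smallest-labelled available neighbour that still permits 8 edges overall, or leave it unmatched if none does
lex-smallest matching: {0-1, 2-4, 6-16, 8-7, 9-11, 10-5, 12-3, 15-13}

Lex-smallest maximum matching: {(0,1), (2,4), (6,16), (8,7), (9,11), (10,5), (12,3), (15,13)}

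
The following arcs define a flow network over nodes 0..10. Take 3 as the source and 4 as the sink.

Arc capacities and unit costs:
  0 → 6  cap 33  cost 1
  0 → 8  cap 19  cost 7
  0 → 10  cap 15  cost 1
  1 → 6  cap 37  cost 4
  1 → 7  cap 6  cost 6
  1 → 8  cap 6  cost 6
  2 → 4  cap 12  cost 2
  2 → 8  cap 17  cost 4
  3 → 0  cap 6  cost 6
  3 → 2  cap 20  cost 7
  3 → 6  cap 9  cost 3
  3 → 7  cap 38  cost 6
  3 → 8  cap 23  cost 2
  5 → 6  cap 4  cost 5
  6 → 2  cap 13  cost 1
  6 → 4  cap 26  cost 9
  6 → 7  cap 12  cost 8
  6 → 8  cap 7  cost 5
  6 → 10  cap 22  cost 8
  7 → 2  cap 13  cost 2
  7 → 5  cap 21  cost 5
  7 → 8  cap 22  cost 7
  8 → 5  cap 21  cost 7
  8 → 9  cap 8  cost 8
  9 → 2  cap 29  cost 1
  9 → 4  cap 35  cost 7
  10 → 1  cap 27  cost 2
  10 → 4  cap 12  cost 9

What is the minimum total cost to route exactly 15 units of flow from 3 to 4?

shortest-cost path #1: 3→6→2→4 push 9 @ unit cost 6 (adds 54)
shortest-cost path #2: 3→2→4 push 3 @ unit cost 9 (adds 27)
shortest-cost path #3: 3→2→6→4 push 3 @ unit cost 15 (adds 45)
total cost = 126

Minimum cost for 15 units: 126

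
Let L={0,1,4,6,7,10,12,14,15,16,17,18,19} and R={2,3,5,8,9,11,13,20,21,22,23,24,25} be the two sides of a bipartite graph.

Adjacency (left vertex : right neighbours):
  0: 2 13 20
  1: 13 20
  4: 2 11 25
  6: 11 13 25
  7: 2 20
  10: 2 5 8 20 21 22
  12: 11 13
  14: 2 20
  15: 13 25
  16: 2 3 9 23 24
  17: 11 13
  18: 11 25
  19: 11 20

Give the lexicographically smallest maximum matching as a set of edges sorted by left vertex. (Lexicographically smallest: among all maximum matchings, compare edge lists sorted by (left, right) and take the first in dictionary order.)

|M| = 7 (so the lex-smallest maximum matching has 7 edges)
process left vertices in ascending order; for each, take the smallest-labelled available neighbour that still permits 7 edges overall, or leave it unmatched if none does
lex-smallest matching: {0-2, 1-13, 4-11, 6-25, 7-20, 10-5, 16-3}

Lex-smallest maximum matching: {(0,2), (1,13), (4,11), (6,25), (7,20), (10,5), (16,3)}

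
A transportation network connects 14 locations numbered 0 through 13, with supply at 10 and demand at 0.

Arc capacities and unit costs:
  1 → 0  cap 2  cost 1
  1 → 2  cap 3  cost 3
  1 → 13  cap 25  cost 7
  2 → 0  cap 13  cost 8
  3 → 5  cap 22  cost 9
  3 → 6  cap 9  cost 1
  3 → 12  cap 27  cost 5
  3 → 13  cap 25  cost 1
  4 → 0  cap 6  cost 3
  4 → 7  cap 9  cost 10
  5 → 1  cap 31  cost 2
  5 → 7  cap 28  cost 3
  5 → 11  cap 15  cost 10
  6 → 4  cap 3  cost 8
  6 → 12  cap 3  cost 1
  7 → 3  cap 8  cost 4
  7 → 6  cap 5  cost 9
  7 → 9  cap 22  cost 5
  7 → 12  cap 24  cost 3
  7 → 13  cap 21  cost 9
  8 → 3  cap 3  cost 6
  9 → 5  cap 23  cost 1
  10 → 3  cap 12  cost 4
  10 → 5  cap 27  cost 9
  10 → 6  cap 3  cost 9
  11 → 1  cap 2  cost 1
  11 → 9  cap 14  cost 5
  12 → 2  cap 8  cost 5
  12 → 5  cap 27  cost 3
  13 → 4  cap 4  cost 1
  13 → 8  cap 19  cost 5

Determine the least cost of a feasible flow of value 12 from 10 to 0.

Minimum cost for 12 units: 171

shortest-cost path #1: 10→3→13→4→0 push 4 @ unit cost 9 (adds 36)
shortest-cost path #2: 10→5→1→0 push 2 @ unit cost 12 (adds 24)
shortest-cost path #3: 10→3→6→4→0 push 2 @ unit cost 16 (adds 32)
shortest-cost path #4: 10→3→6→12→2→0 push 3 @ unit cost 19 (adds 57)
shortest-cost path #5: 10→3→12→2→0 push 1 @ unit cost 22 (adds 22)
total cost = 171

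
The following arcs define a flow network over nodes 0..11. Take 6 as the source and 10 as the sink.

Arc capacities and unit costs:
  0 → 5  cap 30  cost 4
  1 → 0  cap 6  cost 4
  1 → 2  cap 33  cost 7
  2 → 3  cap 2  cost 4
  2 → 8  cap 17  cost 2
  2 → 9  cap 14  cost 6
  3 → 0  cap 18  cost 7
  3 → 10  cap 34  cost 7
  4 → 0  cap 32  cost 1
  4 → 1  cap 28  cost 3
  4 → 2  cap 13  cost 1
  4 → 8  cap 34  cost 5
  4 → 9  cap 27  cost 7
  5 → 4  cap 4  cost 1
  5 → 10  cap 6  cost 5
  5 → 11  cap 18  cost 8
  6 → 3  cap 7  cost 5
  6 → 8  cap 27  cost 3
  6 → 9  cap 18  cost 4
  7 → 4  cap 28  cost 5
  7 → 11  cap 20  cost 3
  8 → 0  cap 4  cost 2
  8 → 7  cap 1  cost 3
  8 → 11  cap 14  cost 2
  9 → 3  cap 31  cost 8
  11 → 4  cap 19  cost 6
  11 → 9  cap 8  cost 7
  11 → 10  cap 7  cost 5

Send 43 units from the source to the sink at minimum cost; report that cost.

Minimum cost for 43 units: 721

shortest-cost path #1: 6→8→11→10 push 7 @ unit cost 10 (adds 70)
shortest-cost path #2: 6→3→10 push 7 @ unit cost 12 (adds 84)
shortest-cost path #3: 6→8→0→5→10 push 4 @ unit cost 14 (adds 56)
shortest-cost path #4: 6→9→3→10 push 18 @ unit cost 19 (adds 342)
shortest-cost path #5: 6→8→11→4→0→5→10 push 2 @ unit cost 21 (adds 42)
shortest-cost path #6: 6→8→11→4→2→3→10 push 2 @ unit cost 23 (adds 46)
shortest-cost path #7: 6→8→11→9→3→10 push 3 @ unit cost 27 (adds 81)
total cost = 721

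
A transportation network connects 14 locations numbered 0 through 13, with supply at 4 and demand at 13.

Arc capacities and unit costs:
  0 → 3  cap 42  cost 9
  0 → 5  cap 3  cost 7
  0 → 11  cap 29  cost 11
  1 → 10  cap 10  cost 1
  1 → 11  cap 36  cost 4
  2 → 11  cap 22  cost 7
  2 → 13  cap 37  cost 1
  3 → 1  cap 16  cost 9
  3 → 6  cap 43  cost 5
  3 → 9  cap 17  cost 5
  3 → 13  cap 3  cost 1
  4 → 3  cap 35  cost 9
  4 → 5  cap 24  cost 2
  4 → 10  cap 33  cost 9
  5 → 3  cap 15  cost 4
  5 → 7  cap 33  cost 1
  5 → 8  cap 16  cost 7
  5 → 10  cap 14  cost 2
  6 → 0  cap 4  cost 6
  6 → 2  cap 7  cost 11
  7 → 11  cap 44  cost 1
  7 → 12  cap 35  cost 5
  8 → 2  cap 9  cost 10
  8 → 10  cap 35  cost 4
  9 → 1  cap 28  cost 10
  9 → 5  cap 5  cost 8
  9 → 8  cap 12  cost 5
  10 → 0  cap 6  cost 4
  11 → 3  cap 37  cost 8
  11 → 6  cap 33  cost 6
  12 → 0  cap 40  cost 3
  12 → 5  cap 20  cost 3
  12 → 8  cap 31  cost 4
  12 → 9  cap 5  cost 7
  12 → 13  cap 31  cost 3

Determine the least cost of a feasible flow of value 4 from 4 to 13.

Minimum cost for 4 units: 32

shortest-cost path #1: 4→5→3→13 push 3 @ unit cost 7 (adds 21)
shortest-cost path #2: 4→5→7→12→13 push 1 @ unit cost 11 (adds 11)
total cost = 32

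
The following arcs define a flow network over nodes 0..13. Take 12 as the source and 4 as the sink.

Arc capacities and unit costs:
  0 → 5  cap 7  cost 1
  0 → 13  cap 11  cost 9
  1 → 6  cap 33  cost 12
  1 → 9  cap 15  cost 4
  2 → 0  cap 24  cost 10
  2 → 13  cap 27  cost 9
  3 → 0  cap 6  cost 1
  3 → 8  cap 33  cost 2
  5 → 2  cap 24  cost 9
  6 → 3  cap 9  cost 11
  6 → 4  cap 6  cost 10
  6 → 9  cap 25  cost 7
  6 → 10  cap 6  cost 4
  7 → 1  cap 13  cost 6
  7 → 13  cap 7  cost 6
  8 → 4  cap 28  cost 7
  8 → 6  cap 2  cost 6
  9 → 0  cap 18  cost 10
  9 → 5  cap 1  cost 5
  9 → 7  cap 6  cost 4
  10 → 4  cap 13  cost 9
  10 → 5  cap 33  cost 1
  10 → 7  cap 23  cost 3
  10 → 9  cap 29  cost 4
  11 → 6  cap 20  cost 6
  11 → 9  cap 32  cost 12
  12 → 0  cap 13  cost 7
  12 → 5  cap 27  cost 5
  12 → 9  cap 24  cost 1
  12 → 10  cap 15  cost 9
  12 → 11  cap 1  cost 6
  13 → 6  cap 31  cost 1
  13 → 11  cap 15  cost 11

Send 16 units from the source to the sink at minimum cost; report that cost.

Minimum cost for 16 units: 300

shortest-cost path #1: 12→10→4 push 13 @ unit cost 18 (adds 234)
shortest-cost path #2: 12→11→6→4 push 1 @ unit cost 22 (adds 22)
shortest-cost path #3: 12→9→7→13→6→4 push 2 @ unit cost 22 (adds 44)
total cost = 300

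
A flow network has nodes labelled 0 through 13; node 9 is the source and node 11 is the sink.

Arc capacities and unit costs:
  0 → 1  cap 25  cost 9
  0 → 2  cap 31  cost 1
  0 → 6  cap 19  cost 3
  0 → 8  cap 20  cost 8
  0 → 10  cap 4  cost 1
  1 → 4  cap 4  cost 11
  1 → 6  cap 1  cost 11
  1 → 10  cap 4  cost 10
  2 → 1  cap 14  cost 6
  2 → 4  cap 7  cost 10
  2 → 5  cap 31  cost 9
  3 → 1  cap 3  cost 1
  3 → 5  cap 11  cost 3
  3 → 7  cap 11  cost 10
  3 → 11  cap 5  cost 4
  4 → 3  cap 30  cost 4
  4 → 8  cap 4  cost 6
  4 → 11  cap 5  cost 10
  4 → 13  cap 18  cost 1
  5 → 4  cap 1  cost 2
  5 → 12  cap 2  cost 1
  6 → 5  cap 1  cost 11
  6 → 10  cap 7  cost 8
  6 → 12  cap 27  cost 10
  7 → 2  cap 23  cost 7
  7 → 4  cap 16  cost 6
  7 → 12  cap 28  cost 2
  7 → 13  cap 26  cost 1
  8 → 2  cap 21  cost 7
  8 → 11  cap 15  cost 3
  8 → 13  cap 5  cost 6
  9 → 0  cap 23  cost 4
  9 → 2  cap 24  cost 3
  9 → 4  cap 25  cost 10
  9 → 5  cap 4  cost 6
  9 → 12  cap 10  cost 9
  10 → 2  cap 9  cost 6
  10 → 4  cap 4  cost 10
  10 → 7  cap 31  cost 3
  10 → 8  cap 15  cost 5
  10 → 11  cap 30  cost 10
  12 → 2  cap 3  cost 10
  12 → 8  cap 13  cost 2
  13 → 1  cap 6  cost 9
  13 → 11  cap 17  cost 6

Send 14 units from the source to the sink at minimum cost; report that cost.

shortest-cost path #1: 9→5→12→8→11 push 2 @ unit cost 12 (adds 24)
shortest-cost path #2: 9→0→10→8→11 push 4 @ unit cost 13 (adds 52)
shortest-cost path #3: 9→12→8→11 push 8 @ unit cost 14 (adds 112)
total cost = 188

Minimum cost for 14 units: 188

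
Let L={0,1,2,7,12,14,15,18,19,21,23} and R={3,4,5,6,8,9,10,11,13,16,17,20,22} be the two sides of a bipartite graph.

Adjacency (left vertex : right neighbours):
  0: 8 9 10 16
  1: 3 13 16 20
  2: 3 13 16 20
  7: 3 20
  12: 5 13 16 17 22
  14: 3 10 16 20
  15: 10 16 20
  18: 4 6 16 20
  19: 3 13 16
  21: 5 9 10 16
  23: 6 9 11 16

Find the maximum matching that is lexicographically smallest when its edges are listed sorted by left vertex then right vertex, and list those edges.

Lex-smallest maximum matching: {(0,8), (1,3), (2,13), (7,20), (12,5), (14,10), (15,16), (18,4), (21,9), (23,6)}

|M| = 10 (so the lex-smallest maximum matching has 10 edges)
process left vertices in ascending order; for each, take the smallest-labelled available neighbour that still permits 10 edges overall, or leave it unmatched if none does
lex-smallest matching: {0-8, 1-3, 2-13, 7-20, 12-5, 14-10, 15-16, 18-4, 21-9, 23-6}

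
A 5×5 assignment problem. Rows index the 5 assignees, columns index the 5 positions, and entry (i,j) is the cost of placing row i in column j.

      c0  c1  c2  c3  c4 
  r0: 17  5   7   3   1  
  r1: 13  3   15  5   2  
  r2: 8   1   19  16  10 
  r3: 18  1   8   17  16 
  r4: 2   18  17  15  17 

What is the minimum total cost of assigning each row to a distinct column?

optimal assignment: row0→col3 (cost 3), row1→col4 (cost 2), row2→col1 (cost 1), row3→col2 (cost 8), row4→col0 (cost 2)
total = 3 + 2 + 1 + 8 + 2 = 16

Minimum assignment cost: 16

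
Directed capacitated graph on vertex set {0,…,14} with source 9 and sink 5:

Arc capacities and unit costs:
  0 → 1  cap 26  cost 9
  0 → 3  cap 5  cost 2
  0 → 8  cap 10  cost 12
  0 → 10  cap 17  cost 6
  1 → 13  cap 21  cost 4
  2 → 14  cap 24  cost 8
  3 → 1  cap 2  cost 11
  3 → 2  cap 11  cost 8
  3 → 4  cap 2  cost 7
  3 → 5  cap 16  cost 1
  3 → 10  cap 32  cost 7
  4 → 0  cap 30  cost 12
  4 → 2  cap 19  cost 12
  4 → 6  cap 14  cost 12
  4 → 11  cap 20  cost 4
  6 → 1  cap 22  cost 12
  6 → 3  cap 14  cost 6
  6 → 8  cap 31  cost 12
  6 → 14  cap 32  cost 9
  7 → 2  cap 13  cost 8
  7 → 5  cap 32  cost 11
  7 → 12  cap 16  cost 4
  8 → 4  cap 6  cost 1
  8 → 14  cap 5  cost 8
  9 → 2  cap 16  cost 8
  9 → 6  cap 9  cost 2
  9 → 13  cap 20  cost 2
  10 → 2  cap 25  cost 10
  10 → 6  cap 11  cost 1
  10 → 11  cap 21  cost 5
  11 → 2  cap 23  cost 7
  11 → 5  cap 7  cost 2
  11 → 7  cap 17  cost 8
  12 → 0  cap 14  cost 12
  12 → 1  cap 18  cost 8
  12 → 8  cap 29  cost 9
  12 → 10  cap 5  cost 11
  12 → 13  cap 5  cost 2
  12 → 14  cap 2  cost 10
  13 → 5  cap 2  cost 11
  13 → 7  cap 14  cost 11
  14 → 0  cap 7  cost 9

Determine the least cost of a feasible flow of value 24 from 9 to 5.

Minimum cost for 24 units: 419

shortest-cost path #1: 9→6→3→5 push 9 @ unit cost 9 (adds 81)
shortest-cost path #2: 9→13→5 push 2 @ unit cost 13 (adds 26)
shortest-cost path #3: 9→13→7→5 push 13 @ unit cost 24 (adds 312)
total cost = 419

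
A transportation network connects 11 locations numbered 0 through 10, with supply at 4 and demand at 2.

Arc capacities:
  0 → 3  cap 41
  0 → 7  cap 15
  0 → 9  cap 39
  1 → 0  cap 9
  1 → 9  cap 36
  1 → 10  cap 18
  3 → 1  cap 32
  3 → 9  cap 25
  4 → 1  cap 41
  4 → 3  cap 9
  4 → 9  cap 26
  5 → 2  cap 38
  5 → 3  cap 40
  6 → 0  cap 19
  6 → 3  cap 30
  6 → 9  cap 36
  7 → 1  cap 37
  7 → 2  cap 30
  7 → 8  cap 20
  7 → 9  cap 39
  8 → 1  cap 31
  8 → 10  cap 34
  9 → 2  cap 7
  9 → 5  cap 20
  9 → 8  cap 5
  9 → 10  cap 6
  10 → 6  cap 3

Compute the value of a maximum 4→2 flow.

augment #1: 4→9→2 bottleneck 7, total now 7
augment #2: 4→9→5→2 bottleneck 19, total now 26
augment #3: 4→1→0→7→2 bottleneck 9, total now 35
augment #4: 4→1→9→5→2 bottleneck 1, total now 36
augment #5: 4→1→10→6→0→7→2 bottleneck 3, total now 39

Maximum flow value: 39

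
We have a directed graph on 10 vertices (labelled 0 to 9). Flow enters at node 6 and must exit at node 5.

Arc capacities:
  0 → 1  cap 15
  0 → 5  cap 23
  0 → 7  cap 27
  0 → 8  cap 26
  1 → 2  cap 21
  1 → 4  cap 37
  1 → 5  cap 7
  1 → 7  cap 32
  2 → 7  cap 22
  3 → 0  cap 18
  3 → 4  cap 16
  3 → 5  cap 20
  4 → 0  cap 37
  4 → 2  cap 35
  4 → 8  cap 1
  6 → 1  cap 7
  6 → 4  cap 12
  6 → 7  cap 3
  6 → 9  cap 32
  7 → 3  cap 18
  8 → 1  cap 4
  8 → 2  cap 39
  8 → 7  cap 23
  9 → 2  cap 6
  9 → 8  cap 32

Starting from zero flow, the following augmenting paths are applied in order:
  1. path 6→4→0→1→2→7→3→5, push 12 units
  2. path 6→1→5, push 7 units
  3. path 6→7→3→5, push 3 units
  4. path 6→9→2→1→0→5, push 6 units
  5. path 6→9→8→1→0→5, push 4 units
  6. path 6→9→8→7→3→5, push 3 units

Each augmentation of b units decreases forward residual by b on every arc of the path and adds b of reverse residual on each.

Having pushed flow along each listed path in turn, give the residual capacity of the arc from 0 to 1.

after path 1 (6→4→0→1→2→7→3→5, push 12): res(0,1)=3
after path 2 (6→1→5, push 7): res(0,1)=3
after path 3 (6→7→3→5, push 3): res(0,1)=3
after path 4 (6→9→2→1→0→5, push 6): res(0,1)=9
after path 5 (6→9→8→1→0→5, push 4): res(0,1)=13
after path 6 (6→9→8→7→3→5, push 3): res(0,1)=13

Residual capacity of (0,1): 13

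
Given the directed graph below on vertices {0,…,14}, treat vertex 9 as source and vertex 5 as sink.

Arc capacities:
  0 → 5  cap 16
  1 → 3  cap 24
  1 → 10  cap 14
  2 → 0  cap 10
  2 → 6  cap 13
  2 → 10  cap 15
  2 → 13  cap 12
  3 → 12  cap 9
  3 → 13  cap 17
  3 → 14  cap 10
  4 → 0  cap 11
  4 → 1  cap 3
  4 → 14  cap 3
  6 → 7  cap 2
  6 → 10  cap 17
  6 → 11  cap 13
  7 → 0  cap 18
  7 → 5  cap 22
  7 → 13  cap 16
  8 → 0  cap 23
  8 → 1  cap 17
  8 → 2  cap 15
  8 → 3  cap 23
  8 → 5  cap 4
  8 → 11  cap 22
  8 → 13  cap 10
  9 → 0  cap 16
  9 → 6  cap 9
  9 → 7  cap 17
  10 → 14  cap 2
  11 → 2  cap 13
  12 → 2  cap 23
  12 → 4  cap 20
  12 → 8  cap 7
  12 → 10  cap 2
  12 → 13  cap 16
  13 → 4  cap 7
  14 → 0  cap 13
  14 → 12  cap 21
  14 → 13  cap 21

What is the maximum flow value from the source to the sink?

Maximum flow value: 39

augment #1: 9→0→5 bottleneck 16, total now 16
augment #2: 9→7→5 bottleneck 17, total now 33
augment #3: 9→6→7→5 bottleneck 2, total now 35
augment #4: 9→6→10→14→12→8→5 bottleneck 2, total now 37
augment #5: 9→6→11→2→13→4→14→12→8→5 bottleneck 2, total now 39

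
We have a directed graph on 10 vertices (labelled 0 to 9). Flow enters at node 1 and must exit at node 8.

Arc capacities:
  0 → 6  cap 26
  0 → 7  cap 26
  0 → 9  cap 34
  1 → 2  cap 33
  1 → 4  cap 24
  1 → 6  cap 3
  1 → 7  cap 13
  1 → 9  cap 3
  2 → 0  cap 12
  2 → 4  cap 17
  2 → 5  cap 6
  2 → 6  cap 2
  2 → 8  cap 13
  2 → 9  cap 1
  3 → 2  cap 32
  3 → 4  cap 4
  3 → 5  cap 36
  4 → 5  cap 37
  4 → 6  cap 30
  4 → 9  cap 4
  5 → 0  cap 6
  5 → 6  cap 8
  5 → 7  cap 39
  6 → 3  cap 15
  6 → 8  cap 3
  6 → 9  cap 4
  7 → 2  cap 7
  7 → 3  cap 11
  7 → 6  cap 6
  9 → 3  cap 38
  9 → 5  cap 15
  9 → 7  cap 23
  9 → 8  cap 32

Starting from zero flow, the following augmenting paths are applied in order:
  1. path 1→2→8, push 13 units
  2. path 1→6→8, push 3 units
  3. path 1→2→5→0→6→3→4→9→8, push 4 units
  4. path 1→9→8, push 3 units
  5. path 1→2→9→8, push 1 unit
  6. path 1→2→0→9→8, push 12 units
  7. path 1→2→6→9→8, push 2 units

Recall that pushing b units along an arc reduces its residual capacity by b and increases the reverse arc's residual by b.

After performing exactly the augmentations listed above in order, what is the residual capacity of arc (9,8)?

Residual capacity of (9,8): 10

after path 1 (1→2→8, push 13): res(9,8)=32
after path 2 (1→6→8, push 3): res(9,8)=32
after path 3 (1→2→5→0→6→3→4→9→8, push 4): res(9,8)=28
after path 4 (1→9→8, push 3): res(9,8)=25
after path 5 (1→2→9→8, push 1): res(9,8)=24
after path 6 (1→2→0→9→8, push 12): res(9,8)=12
after path 7 (1→2→6→9→8, push 2): res(9,8)=10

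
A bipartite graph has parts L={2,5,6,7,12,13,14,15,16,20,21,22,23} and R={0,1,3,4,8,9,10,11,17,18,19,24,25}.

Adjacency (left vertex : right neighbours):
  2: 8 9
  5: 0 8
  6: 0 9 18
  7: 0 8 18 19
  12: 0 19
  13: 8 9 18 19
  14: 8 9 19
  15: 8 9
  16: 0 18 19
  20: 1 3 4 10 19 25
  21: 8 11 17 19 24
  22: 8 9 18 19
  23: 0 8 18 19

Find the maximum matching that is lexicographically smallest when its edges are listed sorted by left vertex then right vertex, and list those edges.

|M| = 7 (so the lex-smallest maximum matching has 7 edges)
process left vertices in ascending order; for each, take the smallest-labelled available neighbour that still permits 7 edges overall, or leave it unmatched if none does
lex-smallest matching: {2-8, 5-0, 6-9, 7-18, 12-19, 20-1, 21-11}

Lex-smallest maximum matching: {(2,8), (5,0), (6,9), (7,18), (12,19), (20,1), (21,11)}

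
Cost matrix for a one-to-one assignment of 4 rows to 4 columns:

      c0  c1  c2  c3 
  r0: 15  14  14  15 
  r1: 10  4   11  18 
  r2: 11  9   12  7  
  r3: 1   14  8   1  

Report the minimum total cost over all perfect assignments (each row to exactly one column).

optimal assignment: row0→col2 (cost 14), row1→col1 (cost 4), row2→col3 (cost 7), row3→col0 (cost 1)
total = 14 + 4 + 7 + 1 = 26

Minimum assignment cost: 26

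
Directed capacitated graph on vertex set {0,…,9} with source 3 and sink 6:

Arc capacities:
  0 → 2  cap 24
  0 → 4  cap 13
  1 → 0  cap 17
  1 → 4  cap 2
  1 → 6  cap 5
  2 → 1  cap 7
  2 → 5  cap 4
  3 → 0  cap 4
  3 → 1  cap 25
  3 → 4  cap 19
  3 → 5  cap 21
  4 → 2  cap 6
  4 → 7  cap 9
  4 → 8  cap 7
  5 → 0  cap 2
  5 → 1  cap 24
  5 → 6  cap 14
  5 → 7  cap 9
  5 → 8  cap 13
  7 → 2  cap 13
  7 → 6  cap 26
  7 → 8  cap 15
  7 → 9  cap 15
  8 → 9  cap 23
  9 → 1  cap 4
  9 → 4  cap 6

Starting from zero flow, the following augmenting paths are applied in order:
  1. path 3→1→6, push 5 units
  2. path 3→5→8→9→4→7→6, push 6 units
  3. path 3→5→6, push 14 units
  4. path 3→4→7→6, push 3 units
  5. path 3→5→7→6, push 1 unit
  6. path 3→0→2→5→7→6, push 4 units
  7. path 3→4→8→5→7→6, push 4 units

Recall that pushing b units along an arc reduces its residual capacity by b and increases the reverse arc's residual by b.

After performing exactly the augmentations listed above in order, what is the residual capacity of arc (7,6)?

Residual capacity of (7,6): 8

after path 1 (3→1→6, push 5): res(7,6)=26
after path 2 (3→5→8→9→4→7→6, push 6): res(7,6)=20
after path 3 (3→5→6, push 14): res(7,6)=20
after path 4 (3→4→7→6, push 3): res(7,6)=17
after path 5 (3→5→7→6, push 1): res(7,6)=16
after path 6 (3→0→2→5→7→6, push 4): res(7,6)=12
after path 7 (3→4→8→5→7→6, push 4): res(7,6)=8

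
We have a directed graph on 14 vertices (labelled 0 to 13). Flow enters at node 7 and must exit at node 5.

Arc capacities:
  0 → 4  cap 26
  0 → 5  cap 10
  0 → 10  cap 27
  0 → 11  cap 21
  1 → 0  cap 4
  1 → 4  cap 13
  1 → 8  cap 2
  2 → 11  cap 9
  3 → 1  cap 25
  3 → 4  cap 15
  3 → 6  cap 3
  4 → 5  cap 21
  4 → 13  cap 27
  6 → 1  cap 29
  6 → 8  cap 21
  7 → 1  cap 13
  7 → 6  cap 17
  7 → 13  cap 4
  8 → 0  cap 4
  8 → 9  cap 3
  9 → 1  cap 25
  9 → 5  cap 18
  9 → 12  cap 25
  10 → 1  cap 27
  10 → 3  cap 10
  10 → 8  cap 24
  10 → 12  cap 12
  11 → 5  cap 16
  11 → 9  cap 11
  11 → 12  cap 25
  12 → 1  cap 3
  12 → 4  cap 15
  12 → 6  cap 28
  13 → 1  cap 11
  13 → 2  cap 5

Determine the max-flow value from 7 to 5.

augment #1: 7→1→0→5 bottleneck 4, total now 4
augment #2: 7→1→4→5 bottleneck 9, total now 13
augment #3: 7→6→1→4→5 bottleneck 4, total now 17
augment #4: 7→6→8→0→5 bottleneck 4, total now 21
augment #5: 7→6→8→9→5 bottleneck 3, total now 24
augment #6: 7→13→2→11→5 bottleneck 4, total now 28

Maximum flow value: 28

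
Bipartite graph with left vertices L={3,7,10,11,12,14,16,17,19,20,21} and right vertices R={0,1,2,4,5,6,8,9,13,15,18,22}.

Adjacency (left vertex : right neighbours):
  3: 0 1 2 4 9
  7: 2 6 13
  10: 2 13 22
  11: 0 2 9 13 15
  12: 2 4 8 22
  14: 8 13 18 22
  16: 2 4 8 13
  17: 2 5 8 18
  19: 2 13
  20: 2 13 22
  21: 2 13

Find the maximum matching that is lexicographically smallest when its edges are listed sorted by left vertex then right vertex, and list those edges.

|M| = 10 (so the lex-smallest maximum matching has 10 edges)
process left vertices in ascending order; for each, take the smallest-labelled available neighbour that still permits 10 edges overall, or leave it unmatched if none does
lex-smallest matching: {3-0, 7-6, 10-2, 11-9, 12-4, 14-18, 16-8, 17-5, 19-13, 20-22}

Lex-smallest maximum matching: {(3,0), (7,6), (10,2), (11,9), (12,4), (14,18), (16,8), (17,5), (19,13), (20,22)}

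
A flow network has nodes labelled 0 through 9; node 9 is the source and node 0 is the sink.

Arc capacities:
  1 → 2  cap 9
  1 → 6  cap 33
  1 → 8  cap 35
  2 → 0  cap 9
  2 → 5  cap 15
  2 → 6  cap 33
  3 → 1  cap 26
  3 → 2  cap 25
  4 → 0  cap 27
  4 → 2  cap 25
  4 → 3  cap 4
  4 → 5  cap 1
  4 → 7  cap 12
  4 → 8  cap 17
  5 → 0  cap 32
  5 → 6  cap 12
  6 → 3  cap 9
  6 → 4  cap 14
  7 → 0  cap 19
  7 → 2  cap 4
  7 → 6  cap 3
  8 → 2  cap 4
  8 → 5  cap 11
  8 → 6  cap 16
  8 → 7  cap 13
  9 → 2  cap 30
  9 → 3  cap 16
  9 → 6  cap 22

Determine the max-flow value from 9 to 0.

augment #1: 9→2→0 bottleneck 9, total now 9
augment #2: 9→2→5→0 bottleneck 15, total now 24
augment #3: 9→6→4→0 bottleneck 14, total now 38
augment #4: 9→3→1→8→5→0 bottleneck 11, total now 49
augment #5: 9→3→1→8→7→0 bottleneck 5, total now 54
augment #6: 9→6→3→1→8→7→0 bottleneck 8, total now 62

Maximum flow value: 62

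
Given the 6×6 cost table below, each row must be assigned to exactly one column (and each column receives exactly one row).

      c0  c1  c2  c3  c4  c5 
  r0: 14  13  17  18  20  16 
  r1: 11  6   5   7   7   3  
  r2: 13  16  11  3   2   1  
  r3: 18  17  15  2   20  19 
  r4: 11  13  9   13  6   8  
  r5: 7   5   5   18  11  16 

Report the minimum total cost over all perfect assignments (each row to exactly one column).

Minimum assignment cost: 33

optimal assignment: row0→col0 (cost 14), row1→col2 (cost 5), row2→col5 (cost 1), row3→col3 (cost 2), row4→col4 (cost 6), row5→col1 (cost 5)
total = 14 + 5 + 1 + 2 + 6 + 5 = 33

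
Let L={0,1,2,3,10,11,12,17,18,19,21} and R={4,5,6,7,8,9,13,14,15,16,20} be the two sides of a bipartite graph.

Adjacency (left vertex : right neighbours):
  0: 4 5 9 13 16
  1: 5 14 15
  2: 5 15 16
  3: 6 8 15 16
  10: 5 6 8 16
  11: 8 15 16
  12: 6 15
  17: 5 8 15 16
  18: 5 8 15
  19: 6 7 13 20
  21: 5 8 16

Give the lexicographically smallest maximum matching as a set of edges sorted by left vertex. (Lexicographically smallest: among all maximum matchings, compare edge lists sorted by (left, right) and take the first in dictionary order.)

|M| = 8 (so the lex-smallest maximum matching has 8 edges)
process left vertices in ascending order; for each, take the smallest-labelled available neighbour that still permits 8 edges overall, or leave it unmatched if none does
lex-smallest matching: {0-4, 1-14, 2-5, 3-6, 10-8, 11-15, 17-16, 19-7}

Lex-smallest maximum matching: {(0,4), (1,14), (2,5), (3,6), (10,8), (11,15), (17,16), (19,7)}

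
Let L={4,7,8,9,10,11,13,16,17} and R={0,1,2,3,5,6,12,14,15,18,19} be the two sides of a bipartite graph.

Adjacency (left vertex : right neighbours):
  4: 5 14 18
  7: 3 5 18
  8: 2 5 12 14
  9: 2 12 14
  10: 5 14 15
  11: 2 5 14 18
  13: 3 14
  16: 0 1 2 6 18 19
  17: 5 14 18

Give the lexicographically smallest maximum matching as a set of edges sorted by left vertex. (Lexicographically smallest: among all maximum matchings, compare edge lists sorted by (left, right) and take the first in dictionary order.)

Lex-smallest maximum matching: {(4,5), (7,3), (8,2), (9,12), (10,15), (11,14), (16,0), (17,18)}

|M| = 8 (so the lex-smallest maximum matching has 8 edges)
process left vertices in ascending order; for each, take the smallest-labelled available neighbour that still permits 8 edges overall, or leave it unmatched if none does
lex-smallest matching: {4-5, 7-3, 8-2, 9-12, 10-15, 11-14, 16-0, 17-18}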